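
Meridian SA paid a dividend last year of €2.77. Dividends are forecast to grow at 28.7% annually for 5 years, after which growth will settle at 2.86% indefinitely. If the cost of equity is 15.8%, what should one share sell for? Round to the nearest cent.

€56.56

Two-stage DDM. Project D₁…D_5 at 0.287, terminal growth 0.0286, discount at r = 0.158.
D_1 = 3.5650
D_2 = 4.5881
D_3 = 5.9049
D_4 = 7.5997
D_5 = 9.7808
Terminal value at t=5: TV = D_6/(r−g) = 10.0605/(0.158−0.0286) = 77.7472
P₀ = 3.5650/(1+0.158)^1 + 4.5881/(1+0.158)^2 + 5.9049/(1+0.158)^3 + 7.5997/(1+0.158)^4 + 9.7808/(1+0.158)^5 + 77.7472/(1+0.158)^5 = 56.5634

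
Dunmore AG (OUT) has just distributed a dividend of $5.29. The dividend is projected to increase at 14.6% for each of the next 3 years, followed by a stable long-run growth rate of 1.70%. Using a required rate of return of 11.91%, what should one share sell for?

$73.23

Two-stage DDM. Project D₁…D_3 at 0.146, terminal growth 0.017, discount at r = 0.1191.
D_1 = 6.0623
D_2 = 6.9474
D_3 = 7.9618
Terminal value at t=3: TV = D_4/(r−g) = 8.0971/(0.1191−0.017) = 79.3058
P₀ = 6.0623/(1+0.1191)^1 + 6.9474/(1+0.1191)^2 + 7.9618/(1+0.1191)^3 + 79.3058/(1+0.1191)^3 = 73.2298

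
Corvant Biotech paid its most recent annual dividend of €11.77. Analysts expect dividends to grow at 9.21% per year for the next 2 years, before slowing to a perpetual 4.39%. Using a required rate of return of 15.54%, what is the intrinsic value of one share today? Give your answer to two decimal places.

Two-stage DDM. Project D₁…D_2 at 0.0921, terminal growth 0.0439, discount at r = 0.1554.
D_1 = 12.8540
D_2 = 14.0379
Terminal value at t=2: TV = D_3/(r−g) = 14.6541/(0.1554−0.0439) = 131.4272
P₀ = 12.8540/(1+0.1554)^1 + 14.0379/(1+0.1554)^2 + 131.4272/(1+0.1554)^2 = 120.0919

€120.09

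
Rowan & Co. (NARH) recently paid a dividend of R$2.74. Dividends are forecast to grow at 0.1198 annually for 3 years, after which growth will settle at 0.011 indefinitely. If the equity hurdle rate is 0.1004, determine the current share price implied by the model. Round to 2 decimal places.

Two-stage DDM. Project D₁…D_3 at 0.1198, terminal growth 0.011, discount at r = 0.1004.
D_1 = 3.0683
D_2 = 3.4358
D_3 = 3.8474
Terminal value at t=3: TV = D_4/(r−g) = 3.8898/(0.1004−0.011) = 43.5096
P₀ = 3.0683/(1+0.1004)^1 + 3.4358/(1+0.1004)^2 + 3.8474/(1+0.1004)^3 + 43.5096/(1+0.1004)^3 = 41.1671

R$41.17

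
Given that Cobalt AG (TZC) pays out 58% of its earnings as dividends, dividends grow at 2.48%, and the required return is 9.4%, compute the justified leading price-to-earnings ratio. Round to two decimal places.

Justified leading P/E = b/(r−g) = 0.58/(0.094−0.0248) = 8.3815

8.38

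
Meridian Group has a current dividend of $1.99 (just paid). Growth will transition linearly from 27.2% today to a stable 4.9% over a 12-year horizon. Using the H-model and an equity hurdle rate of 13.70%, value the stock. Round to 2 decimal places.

H-model: P₀ = D₀[(1+g_L) + H(g_S−g_L)]/(r−g_L), with H = 12/2 = 6.
P₀ = 1.99 × [(1+0.049) + 6×(0.272−0.049)] / (0.137−0.049)
   = 1.99 × 2.3870 / 0.088 = 53.9788

$53.98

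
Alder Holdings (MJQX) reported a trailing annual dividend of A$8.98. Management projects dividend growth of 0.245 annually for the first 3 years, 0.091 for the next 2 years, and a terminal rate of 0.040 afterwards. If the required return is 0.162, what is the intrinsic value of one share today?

A$134.08

Three-stage DDM. Project D₁…D_5; terminal Gordon value at t=5 with g = 0.04; discount at r = 0.162.
D_1 = 11.1801
D_2 = 13.9192
D_3 = 17.3294
D_4 = 18.9064
D_5 = 20.6269
TV_5 = 21.4520/(0.162−0.04) = 175.8358
P₀ = Σ Dₜ/(1+r)ᵗ + TV_5/(1+r)^5 = 134.0815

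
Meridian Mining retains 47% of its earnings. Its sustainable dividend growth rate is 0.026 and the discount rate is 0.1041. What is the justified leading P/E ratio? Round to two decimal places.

Payout ratio b = 1 − 0.47 = 0.53.
Justified leading P/E = b/(r−g) = 0.53/(0.1041−0.026) = 6.7862

6.79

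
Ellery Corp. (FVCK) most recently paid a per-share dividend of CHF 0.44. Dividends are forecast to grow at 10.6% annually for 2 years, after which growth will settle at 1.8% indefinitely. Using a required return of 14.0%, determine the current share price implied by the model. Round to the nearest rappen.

CHF 4.30

Two-stage DDM. Project D₁…D_2 at 0.106, terminal growth 0.018, discount at r = 0.14.
D_1 = 0.4866
D_2 = 0.5382
Terminal value at t=2: TV = D_3/(r−g) = 0.5479/(0.14−0.018) = 4.4911
P₀ = 0.4866/(1+0.14)^1 + 0.5382/(1+0.14)^2 + 4.4911/(1+0.14)^2 = 4.2968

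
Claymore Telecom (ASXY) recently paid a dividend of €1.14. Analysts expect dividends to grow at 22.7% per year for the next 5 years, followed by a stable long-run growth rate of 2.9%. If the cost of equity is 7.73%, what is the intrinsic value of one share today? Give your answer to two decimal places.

€55.11

Two-stage DDM. Project D₁…D_5 at 0.227, terminal growth 0.029, discount at r = 0.0773.
D_1 = 1.3988
D_2 = 1.7163
D_3 = 2.1059
D_4 = 2.5839
D_5 = 3.1705
Terminal value at t=5: TV = D_6/(r−g) = 3.2624/(0.0773−0.029) = 67.5454
P₀ = 1.3988/(1+0.0773)^1 + 1.7163/(1+0.0773)^2 + 2.1059/(1+0.0773)^3 + 2.5839/(1+0.0773)^4 + 3.1705/(1+0.0773)^5 + 67.5454/(1+0.0773)^5 = 55.1142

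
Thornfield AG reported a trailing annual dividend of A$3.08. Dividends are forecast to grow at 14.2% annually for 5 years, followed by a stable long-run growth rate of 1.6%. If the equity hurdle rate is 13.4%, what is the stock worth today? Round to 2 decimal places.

A$43.20

Two-stage DDM. Project D₁…D_5 at 0.142, terminal growth 0.016, discount at r = 0.134.
D_1 = 3.5174
D_2 = 4.0168
D_3 = 4.5872
D_4 = 5.2386
D_5 = 5.9825
Terminal value at t=5: TV = D_6/(r−g) = 6.0782/(0.134−0.016) = 51.5102
P₀ = 3.5174/(1+0.134)^1 + 4.0168/(1+0.134)^2 + 4.5872/(1+0.134)^3 + 5.2386/(1+0.134)^4 + 5.9825/(1+0.134)^5 + 51.5102/(1+0.134)^5 = 43.1970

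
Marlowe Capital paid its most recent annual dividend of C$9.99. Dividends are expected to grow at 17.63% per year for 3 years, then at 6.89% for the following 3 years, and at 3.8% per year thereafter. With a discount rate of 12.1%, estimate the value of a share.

C$189.68

Three-stage DDM. Project D₁…D_6; terminal Gordon value at t=6 with g = 0.038; discount at r = 0.121.
D_1 = 11.7512
D_2 = 13.8230
D_3 = 16.2600
D_4 = 17.3803
D_5 = 18.5778
D_6 = 19.8578
TV_6 = 20.6124/(0.121−0.038) = 248.3421
P₀ = Σ Dₜ/(1+r)ᵗ + TV_6/(1+r)^6 = 189.6788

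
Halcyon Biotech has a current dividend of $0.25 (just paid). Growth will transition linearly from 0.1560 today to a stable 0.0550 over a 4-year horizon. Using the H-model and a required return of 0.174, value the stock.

$2.64

H-model: P₀ = D₀[(1+g_L) + H(g_S−g_L)]/(r−g_L), with H = 4/2 = 2.
P₀ = 0.25 × [(1+0.055) + 2×(0.156−0.055)] / (0.174−0.055)
   = 0.25 × 1.2570 / 0.119 = 2.6408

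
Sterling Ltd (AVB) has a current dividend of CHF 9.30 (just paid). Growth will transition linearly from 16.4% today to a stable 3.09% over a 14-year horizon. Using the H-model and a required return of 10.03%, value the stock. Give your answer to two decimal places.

H-model: P₀ = D₀[(1+g_L) + H(g_S−g_L)]/(r−g_L), with H = 14/2 = 7.
P₀ = 9.30 × [(1+0.0309) + 7×(0.164−0.0309)] / (0.1003−0.0309)
   = 9.30 × 1.9626 / 0.0694 = 262.9997

CHF 263.00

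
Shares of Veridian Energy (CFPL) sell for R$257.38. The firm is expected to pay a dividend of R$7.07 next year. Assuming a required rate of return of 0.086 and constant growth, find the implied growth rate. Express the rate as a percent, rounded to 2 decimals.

From P₀ = D₁/(r − g), the implied growth is g = r − D₁/P₀.
g = 0.086 − 7.07/257.38 = 0.086 − 0.02747 = 0.05853

5.85%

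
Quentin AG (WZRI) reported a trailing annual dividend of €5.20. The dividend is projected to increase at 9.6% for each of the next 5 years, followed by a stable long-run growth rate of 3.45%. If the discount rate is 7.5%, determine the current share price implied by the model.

Two-stage DDM. Project D₁…D_5 at 0.096, terminal growth 0.0345, discount at r = 0.075.
D_1 = 5.6992
D_2 = 6.2463
D_3 = 6.8460
D_4 = 7.5032
D_5 = 8.2235
Terminal value at t=5: TV = D_6/(r−g) = 8.5072/(0.075−0.0345) = 210.0543
P₀ = 5.6992/(1+0.075)^1 + 6.2463/(1+0.075)^2 + 6.8460/(1+0.075)^3 + 7.5032/(1+0.075)^4 + 8.2235/(1+0.075)^5 + 210.0543/(1+0.075)^5 = 173.8791

€173.88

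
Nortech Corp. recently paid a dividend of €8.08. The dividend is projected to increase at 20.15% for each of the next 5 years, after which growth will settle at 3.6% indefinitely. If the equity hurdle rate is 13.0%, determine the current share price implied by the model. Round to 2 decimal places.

Two-stage DDM. Project D₁…D_5 at 0.2015, terminal growth 0.036, discount at r = 0.13.
D_1 = 9.7081
D_2 = 11.6643
D_3 = 14.0147
D_4 = 16.8386
D_5 = 20.2316
Terminal value at t=5: TV = D_6/(r−g) = 20.9599/(0.13−0.036) = 222.9781
P₀ = 9.7081/(1+0.13)^1 + 11.6643/(1+0.13)^2 + 14.0147/(1+0.13)^3 + 16.8386/(1+0.13)^4 + 20.2316/(1+0.13)^5 + 222.9781/(1+0.13)^5 = 169.7709

€169.77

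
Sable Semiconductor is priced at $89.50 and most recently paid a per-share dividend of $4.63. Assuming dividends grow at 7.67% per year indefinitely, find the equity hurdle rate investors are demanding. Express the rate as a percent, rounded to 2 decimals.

Rearranging the constant-growth DDM: r = D₁/P₀ + g.
D₁ = 4.63 × (1 + 0.0767) = 4.9851.
r = 4.9851 / 89.50 + 0.0767 = 0.05570 + 0.0767 = 0.13240

13.24%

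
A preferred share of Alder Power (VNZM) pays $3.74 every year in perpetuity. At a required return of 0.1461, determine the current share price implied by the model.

Zero-growth DDM (perpetuity): P₀ = D/r = 3.74 / 0.1461 = 25.5989

$25.60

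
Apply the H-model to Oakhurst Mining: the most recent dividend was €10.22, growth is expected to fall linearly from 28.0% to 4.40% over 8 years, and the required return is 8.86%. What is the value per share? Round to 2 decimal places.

H-model: P₀ = D₀[(1+g_L) + H(g_S−g_L)]/(r−g_L), with H = 8/2 = 4.
P₀ = 10.22 × [(1+0.044) + 4×(0.28−0.044)] / (0.0886−0.044)
   = 10.22 × 1.9880 / 0.0446 = 455.5462

€455.55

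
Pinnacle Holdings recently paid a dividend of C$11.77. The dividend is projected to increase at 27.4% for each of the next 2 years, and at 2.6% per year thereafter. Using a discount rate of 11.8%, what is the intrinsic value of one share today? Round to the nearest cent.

Two-stage DDM. Project D₁…D_2 at 0.274, terminal growth 0.026, discount at r = 0.118.
D_1 = 14.9950
D_2 = 19.1036
Terminal value at t=2: TV = D_3/(r−g) = 19.6003/(0.118−0.026) = 213.0467
P₀ = 14.9950/(1+0.118)^1 + 19.1036/(1+0.118)^2 + 213.0467/(1+0.118)^2 = 199.1439

C$199.14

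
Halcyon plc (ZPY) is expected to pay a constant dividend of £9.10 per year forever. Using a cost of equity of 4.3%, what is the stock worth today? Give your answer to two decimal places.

£211.63

Zero-growth DDM (perpetuity): P₀ = D/r = 9.10 / 0.043 = 211.6279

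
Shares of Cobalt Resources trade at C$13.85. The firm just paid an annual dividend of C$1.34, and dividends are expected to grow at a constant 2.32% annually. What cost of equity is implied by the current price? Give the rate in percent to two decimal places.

12.22%

Rearranging the constant-growth DDM: r = D₁/P₀ + g.
D₁ = 1.34 × (1 + 0.0232) = 1.3711.
r = 1.3711 / 13.85 + 0.0232 = 0.09900 + 0.0232 = 0.12220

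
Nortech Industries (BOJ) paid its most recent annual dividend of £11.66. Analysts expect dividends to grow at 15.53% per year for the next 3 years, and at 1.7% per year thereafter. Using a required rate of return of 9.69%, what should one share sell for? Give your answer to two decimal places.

Two-stage DDM. Project D₁…D_3 at 0.1553, terminal growth 0.017, discount at r = 0.0969.
D_1 = 13.4708
D_2 = 15.5628
D_3 = 17.9797
Terminal value at t=3: TV = D_4/(r−g) = 18.2854/(0.0969−0.017) = 228.8532
P₀ = 13.4708/(1+0.0969)^1 + 15.5628/(1+0.0969)^2 + 17.9797/(1+0.0969)^3 + 228.8532/(1+0.0969)^3 = 212.2414

£212.24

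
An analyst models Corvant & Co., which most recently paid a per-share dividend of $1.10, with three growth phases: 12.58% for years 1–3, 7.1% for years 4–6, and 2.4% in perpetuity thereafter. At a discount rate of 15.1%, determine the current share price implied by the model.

$12.52

Three-stage DDM. Project D₁…D_6; terminal Gordon value at t=6 with g = 0.024; discount at r = 0.151.
D_1 = 1.2384
D_2 = 1.3942
D_3 = 1.5696
D_4 = 1.6810
D_5 = 1.8003
D_6 = 1.9282
TV_6 = 1.9744/(0.151−0.024) = 15.5468
P₀ = Σ Dₜ/(1+r)ᵗ + TV_6/(1+r)^6 = 12.5222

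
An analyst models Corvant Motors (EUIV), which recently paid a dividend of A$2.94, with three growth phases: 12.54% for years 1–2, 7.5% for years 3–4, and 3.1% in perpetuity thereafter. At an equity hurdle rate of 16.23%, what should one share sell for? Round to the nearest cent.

Three-stage DDM. Project D₁…D_4; terminal Gordon value at t=4 with g = 0.031; discount at r = 0.1623.
D_1 = 3.3087
D_2 = 3.7236
D_3 = 4.0029
D_4 = 4.3031
TV_4 = 4.4365/(0.1623−0.031) = 33.7887
P₀ = Σ Dₜ/(1+r)ᵗ + TV_4/(1+r)^4 = 29.0240

A$29.02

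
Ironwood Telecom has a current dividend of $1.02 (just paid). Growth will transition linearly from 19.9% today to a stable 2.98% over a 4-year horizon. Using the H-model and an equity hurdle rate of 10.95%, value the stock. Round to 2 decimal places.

$17.51

H-model: P₀ = D₀[(1+g_L) + H(g_S−g_L)]/(r−g_L), with H = 4/2 = 2.
P₀ = 1.02 × [(1+0.0298) + 2×(0.199−0.0298)] / (0.1095−0.0298)
   = 1.02 × 1.3682 / 0.0797 = 17.5102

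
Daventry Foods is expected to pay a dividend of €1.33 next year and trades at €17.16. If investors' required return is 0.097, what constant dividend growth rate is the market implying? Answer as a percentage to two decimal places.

From P₀ = D₁/(r − g), the implied growth is g = r − D₁/P₀.
g = 0.097 − 1.33/17.16 = 0.097 − 0.07751 = 0.01949

1.95%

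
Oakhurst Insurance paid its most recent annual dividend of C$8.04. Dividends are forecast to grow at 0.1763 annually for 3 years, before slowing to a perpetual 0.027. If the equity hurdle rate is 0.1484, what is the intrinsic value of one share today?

C$98.41

Two-stage DDM. Project D₁…D_3 at 0.1763, terminal growth 0.027, discount at r = 0.1484.
D_1 = 9.4575
D_2 = 11.1248
D_3 = 13.0861
Terminal value at t=3: TV = D_4/(r−g) = 13.4394/(0.1484−0.027) = 110.7037
P₀ = 9.4575/(1+0.1484)^1 + 11.1248/(1+0.1484)^2 + 13.0861/(1+0.1484)^3 + 110.7037/(1+0.1484)^3 = 98.4052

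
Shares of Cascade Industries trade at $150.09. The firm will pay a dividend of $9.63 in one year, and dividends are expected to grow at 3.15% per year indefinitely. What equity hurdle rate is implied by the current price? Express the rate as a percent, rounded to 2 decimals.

9.57%

Rearranging the constant-growth DDM: r = D₁/P₀ + g.
r = 9.6300 / 150.09 + 0.0315 = 0.06416 + 0.0315 = 0.09566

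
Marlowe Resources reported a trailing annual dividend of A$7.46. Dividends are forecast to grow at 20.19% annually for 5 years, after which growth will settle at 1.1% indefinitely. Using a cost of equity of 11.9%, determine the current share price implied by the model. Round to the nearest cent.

A$146.28

Two-stage DDM. Project D₁…D_5 at 0.2019, terminal growth 0.011, discount at r = 0.119.
D_1 = 8.9662
D_2 = 10.7764
D_3 = 12.9522
D_4 = 15.5673
D_5 = 18.7103
Terminal value at t=5: TV = D_6/(r−g) = 18.9161/(0.119−0.011) = 175.1491
P₀ = 8.9662/(1+0.119)^1 + 10.7764/(1+0.119)^2 + 12.9522/(1+0.119)^3 + 15.5673/(1+0.119)^4 + 18.7103/(1+0.119)^5 + 175.1491/(1+0.119)^5 = 146.2849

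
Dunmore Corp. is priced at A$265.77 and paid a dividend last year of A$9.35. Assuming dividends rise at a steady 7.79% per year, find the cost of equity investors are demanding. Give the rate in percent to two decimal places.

11.58%

Rearranging the constant-growth DDM: r = D₁/P₀ + g.
D₁ = 9.35 × (1 + 0.0779) = 10.0784.
r = 10.0784 / 265.77 + 0.0779 = 0.03792 + 0.0779 = 0.11582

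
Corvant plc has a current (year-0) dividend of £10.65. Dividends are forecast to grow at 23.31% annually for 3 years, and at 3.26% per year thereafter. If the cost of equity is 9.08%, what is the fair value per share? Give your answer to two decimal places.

Two-stage DDM. Project D₁…D_3 at 0.2331, terminal growth 0.0326, discount at r = 0.0908.
D_1 = 13.1325
D_2 = 16.1937
D_3 = 19.9685
Terminal value at t=3: TV = D_4/(r−g) = 20.6194/(0.0908−0.0326) = 354.2857
P₀ = 13.1325/(1+0.0908)^1 + 16.1937/(1+0.0908)^2 + 19.9685/(1+0.0908)^3 + 354.2857/(1+0.0908)^3 = 314.0068

£314.01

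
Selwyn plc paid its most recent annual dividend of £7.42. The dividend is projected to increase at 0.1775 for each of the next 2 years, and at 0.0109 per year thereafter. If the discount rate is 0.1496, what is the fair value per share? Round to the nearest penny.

Two-stage DDM. Project D₁…D_2 at 0.1775, terminal growth 0.0109, discount at r = 0.1496.
D_1 = 8.7370
D_2 = 10.2879
Terminal value at t=2: TV = D_3/(r−g) = 10.4000/(0.1496−0.0109) = 74.9821
P₀ = 8.7370/(1+0.1496)^1 + 10.2879/(1+0.1496)^2 + 74.9821/(1+0.1496)^2 = 72.1213

£72.12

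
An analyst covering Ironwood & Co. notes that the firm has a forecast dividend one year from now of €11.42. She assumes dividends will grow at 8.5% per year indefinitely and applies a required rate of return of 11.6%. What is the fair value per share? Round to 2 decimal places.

Gordon growth model: P₀ = D₁/(r − g), with D₁ = 11.42 given directly.
P₀ = 11.4200 / (0.116 − 0.085) = 11.4200 / 0.031 = 368.3871

€368.39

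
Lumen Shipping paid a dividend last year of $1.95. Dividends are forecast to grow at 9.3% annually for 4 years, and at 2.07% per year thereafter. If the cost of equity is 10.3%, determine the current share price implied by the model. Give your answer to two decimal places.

Two-stage DDM. Project D₁…D_4 at 0.093, terminal growth 0.0207, discount at r = 0.103.
D_1 = 2.1313
D_2 = 2.3296
D_3 = 2.5462
D_4 = 2.7830
Terminal value at t=4: TV = D_5/(r−g) = 2.8406/(0.103−0.0207) = 34.5154
P₀ = 2.1313/(1+0.103)^1 + 2.3296/(1+0.103)^2 + 2.5462/(1+0.103)^3 + 2.7830/(1+0.103)^4 + 34.5154/(1+0.103)^4 = 30.9439

$30.94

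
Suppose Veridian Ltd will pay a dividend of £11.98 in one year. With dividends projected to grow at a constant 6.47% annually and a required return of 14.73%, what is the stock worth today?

Gordon growth model: P₀ = D₁/(r − g), with D₁ = 11.98 given directly.
P₀ = 11.9800 / (0.1473 − 0.0647) = 11.9800 / 0.0826 = 145.0363

£145.04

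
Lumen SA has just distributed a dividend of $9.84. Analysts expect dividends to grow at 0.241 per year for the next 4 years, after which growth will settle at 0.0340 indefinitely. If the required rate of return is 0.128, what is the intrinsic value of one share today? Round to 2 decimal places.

Two-stage DDM. Project D₁…D_4 at 0.241, terminal growth 0.034, discount at r = 0.128.
D_1 = 12.2114
D_2 = 15.1544
D_3 = 18.8066
D_4 = 23.3390
Terminal value at t=4: TV = D_5/(r−g) = 24.1325/(0.128−0.034) = 256.7290
P₀ = 12.2114/(1+0.128)^1 + 15.1544/(1+0.128)^2 + 18.8066/(1+0.128)^3 + 23.3390/(1+0.128)^4 + 256.7290/(1+0.128)^4 = 208.8318

$208.83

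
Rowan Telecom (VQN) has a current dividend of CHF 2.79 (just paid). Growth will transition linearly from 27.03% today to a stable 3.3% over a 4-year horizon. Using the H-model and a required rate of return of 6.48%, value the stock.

CHF 132.27

H-model: P₀ = D₀[(1+g_L) + H(g_S−g_L)]/(r−g_L), with H = 4/2 = 2.
P₀ = 2.79 × [(1+0.033) + 2×(0.2703−0.033)] / (0.0648−0.033)
   = 2.79 × 1.5076 / 0.0318 = 132.2706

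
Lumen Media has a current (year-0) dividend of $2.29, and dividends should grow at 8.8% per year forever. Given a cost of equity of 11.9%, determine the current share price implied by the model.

$80.37

Gordon growth model: P₀ = D₁/(r − g). D₁ = 2.29 × (1 + 0.088) = 2.4915.
P₀ = 2.4915 / (0.119 − 0.088) = 2.4915 / 0.031 = 80.3716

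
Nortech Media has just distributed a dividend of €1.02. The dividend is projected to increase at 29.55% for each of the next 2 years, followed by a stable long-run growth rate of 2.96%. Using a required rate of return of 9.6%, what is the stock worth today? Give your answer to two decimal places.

€24.73

Two-stage DDM. Project D₁…D_2 at 0.2955, terminal growth 0.0296, discount at r = 0.096.
D_1 = 1.3214
D_2 = 1.7119
Terminal value at t=2: TV = D_3/(r−g) = 1.7626/(0.096−0.0296) = 26.5446
P₀ = 1.3214/(1+0.096)^1 + 1.7119/(1+0.096)^2 + 26.5446/(1+0.096)^2 = 24.7289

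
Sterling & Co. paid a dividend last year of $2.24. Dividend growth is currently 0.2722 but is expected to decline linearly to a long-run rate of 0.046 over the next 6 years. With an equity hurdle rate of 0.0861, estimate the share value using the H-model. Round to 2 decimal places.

H-model: P₀ = D₀[(1+g_L) + H(g_S−g_L)]/(r−g_L), with H = 6/2 = 3.
P₀ = 2.24 × [(1+0.046) + 3×(0.2722−0.046)] / (0.0861−0.046)
   = 2.24 × 1.7246 / 0.0401 = 96.3368

$96.34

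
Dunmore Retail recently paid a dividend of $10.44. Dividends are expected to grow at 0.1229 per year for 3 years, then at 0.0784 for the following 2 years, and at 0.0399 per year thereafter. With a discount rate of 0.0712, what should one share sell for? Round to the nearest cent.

Three-stage DDM. Project D₁…D_5; terminal Gordon value at t=5 with g = 0.0399; discount at r = 0.0712.
D_1 = 11.7231
D_2 = 13.1638
D_3 = 14.7817
D_4 = 15.9406
D_5 = 17.1903
TV_5 = 17.8762/(0.0712−0.0399) = 571.1244
P₀ = Σ Dₜ/(1+r)ᵗ + TV_5/(1+r)^5 = 463.6643

$463.66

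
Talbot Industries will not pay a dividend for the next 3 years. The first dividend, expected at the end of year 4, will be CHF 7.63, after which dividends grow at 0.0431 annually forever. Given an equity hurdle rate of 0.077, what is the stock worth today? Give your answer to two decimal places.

Deferred-dividend DDM. At t=3 the remaining stream is a growing perpetuity with first payment D_4 = 7.63.
V_3 = D_4/(r−g) = 7.63/(0.077−0.0431) = 225.0737
P₀ = V_3/(1+r)^3 = 225.0737/(1+0.077)^3 = 180.1680

CHF 180.17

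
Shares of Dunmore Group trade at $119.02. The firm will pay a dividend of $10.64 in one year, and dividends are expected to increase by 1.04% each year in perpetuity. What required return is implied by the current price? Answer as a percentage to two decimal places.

Rearranging the constant-growth DDM: r = D₁/P₀ + g.
r = 10.6400 / 119.02 + 0.0104 = 0.08940 + 0.0104 = 0.09980

9.98%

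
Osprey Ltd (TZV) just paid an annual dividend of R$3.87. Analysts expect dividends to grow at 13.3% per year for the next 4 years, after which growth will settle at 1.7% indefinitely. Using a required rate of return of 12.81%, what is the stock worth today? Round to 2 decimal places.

Two-stage DDM. Project D₁…D_4 at 0.133, terminal growth 0.017, discount at r = 0.1281.
D_1 = 4.3847
D_2 = 4.9679
D_3 = 5.6286
D_4 = 6.3772
Terminal value at t=4: TV = D_5/(r−g) = 6.4856/(0.1281−0.017) = 58.3764
P₀ = 4.3847/(1+0.1281)^1 + 4.9679/(1+0.1281)^2 + 5.6286/(1+0.1281)^3 + 6.3772/(1+0.1281)^4 + 58.3764/(1+0.1281)^4 = 51.6940

R$51.69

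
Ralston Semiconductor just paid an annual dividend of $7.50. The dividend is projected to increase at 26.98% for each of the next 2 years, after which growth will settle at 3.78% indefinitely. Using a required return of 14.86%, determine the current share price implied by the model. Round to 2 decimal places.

Two-stage DDM. Project D₁…D_2 at 0.2698, terminal growth 0.0378, discount at r = 0.1486.
D_1 = 9.5235
D_2 = 12.0929
Terminal value at t=2: TV = D_3/(r−g) = 12.5501/(0.1486−0.0378) = 113.2676
P₀ = 9.5235/(1+0.1486)^1 + 12.0929/(1+0.1486)^2 + 113.2676/(1+0.1486)^2 = 103.3132

$103.31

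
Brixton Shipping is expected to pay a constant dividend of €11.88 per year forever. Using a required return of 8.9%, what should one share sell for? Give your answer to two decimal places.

Zero-growth DDM (perpetuity): P₀ = D/r = 11.88 / 0.089 = 133.4831

€133.48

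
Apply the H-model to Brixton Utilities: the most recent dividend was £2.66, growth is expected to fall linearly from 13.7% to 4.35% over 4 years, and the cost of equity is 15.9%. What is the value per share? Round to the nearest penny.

H-model: P₀ = D₀[(1+g_L) + H(g_S−g_L)]/(r−g_L), with H = 4/2 = 2.
P₀ = 2.66 × [(1+0.0435) + 2×(0.137−0.0435)] / (0.159−0.0435)
   = 2.66 × 1.2305 / 0.1155 = 28.3388

£28.34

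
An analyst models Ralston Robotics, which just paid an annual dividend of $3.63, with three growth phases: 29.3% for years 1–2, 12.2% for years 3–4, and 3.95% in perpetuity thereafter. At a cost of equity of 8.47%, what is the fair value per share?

Three-stage DDM. Project D₁…D_4; terminal Gordon value at t=4 with g = 0.0395; discount at r = 0.0847.
D_1 = 4.6936
D_2 = 6.0688
D_3 = 6.8092
D_4 = 7.6399
TV_4 = 7.9417/(0.0847−0.0395) = 175.7015
P₀ = Σ Dₜ/(1+r)ᵗ + TV_4/(1+r)^4 = 147.2614

$147.26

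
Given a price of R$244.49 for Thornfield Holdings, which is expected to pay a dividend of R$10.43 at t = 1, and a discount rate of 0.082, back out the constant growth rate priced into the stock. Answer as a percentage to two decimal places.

From P₀ = D₁/(r − g), the implied growth is g = r − D₁/P₀.
g = 0.082 − 10.43/244.49 = 0.082 − 0.04266 = 0.03934

3.93%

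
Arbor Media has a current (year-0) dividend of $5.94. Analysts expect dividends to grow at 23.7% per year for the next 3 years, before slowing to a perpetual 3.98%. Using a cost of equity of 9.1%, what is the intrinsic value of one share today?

$198.86

Two-stage DDM. Project D₁…D_3 at 0.237, terminal growth 0.0398, discount at r = 0.091.
D_1 = 7.3478
D_2 = 9.0892
D_3 = 11.2433
Terminal value at t=3: TV = D_4/(r−g) = 11.6908/(0.091−0.0398) = 228.3365
P₀ = 7.3478/(1+0.091)^1 + 9.0892/(1+0.091)^2 + 11.2433/(1+0.091)^3 + 228.3365/(1+0.091)^3 = 198.8625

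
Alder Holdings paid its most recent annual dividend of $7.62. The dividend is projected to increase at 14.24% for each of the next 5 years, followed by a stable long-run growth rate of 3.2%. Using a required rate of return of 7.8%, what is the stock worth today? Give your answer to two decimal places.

$273.99

Two-stage DDM. Project D₁…D_5 at 0.1424, terminal growth 0.032, discount at r = 0.078.
D_1 = 8.7051
D_2 = 9.9447
D_3 = 11.3608
D_4 = 12.9786
D_5 = 14.8267
Terminal value at t=5: TV = D_6/(r−g) = 15.3012/(0.078−0.032) = 332.6349
P₀ = 8.7051/(1+0.078)^1 + 9.9447/(1+0.078)^2 + 11.3608/(1+0.078)^3 + 12.9786/(1+0.078)^4 + 14.8267/(1+0.078)^5 + 332.6349/(1+0.078)^5 = 273.9908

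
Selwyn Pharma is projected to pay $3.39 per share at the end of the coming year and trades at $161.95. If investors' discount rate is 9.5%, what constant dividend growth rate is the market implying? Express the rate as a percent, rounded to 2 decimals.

7.41%

From P₀ = D₁/(r − g), the implied growth is g = r − D₁/P₀.
g = 0.095 − 3.39/161.95 = 0.095 − 0.02093 = 0.07407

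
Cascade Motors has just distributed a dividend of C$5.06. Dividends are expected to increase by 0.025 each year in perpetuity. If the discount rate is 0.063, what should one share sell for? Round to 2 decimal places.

C$136.49

Gordon growth model: P₀ = D₁/(r − g). D₁ = 5.06 × (1 + 0.025) = 5.1865.
P₀ = 5.1865 / (0.063 − 0.025) = 5.1865 / 0.038 = 136.4868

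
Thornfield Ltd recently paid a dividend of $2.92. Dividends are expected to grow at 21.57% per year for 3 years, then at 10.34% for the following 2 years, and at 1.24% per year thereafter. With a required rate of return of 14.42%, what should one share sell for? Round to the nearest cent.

Three-stage DDM. Project D₁…D_5; terminal Gordon value at t=5 with g = 0.0124; discount at r = 0.1442.
D_1 = 3.5498
D_2 = 4.3155
D_3 = 5.2464
D_4 = 5.7889
D_5 = 6.3875
TV_5 = 6.4667/(0.1442−0.0124) = 49.0642
P₀ = Σ Dₜ/(1+r)ᵗ + TV_5/(1+r)^5 = 41.5537

$41.55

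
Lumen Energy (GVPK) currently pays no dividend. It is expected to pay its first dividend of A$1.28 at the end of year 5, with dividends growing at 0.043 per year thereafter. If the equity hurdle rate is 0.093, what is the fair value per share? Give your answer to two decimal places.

Deferred-dividend DDM. At t=4 the remaining stream is a growing perpetuity with first payment D_5 = 1.28.
V_4 = D_5/(r−g) = 1.28/(0.093−0.043) = 25.6000
P₀ = V_4/(1+r)^4 = 25.6000/(1+0.093)^4 = 17.9374

A$17.94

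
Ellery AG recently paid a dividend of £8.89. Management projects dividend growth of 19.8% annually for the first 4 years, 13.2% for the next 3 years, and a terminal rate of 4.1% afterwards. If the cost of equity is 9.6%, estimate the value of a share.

£349.92

Three-stage DDM. Project D₁…D_7; terminal Gordon value at t=7 with g = 0.041; discount at r = 0.096.
D_1 = 10.6502
D_2 = 12.7590
D_3 = 15.2852
D_4 = 18.3117
D_5 = 20.7289
D_6 = 23.4651
D_7 = 26.5625
TV_7 = 27.6515/(0.096−0.041) = 502.7549
P₀ = Σ Dₜ/(1+r)ᵗ + TV_7/(1+r)^7 = 349.9250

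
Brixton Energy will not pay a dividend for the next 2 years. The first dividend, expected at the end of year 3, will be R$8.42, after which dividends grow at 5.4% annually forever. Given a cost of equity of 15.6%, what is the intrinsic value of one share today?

R$61.77

Deferred-dividend DDM. At t=2 the remaining stream is a growing perpetuity with first payment D_3 = 8.42.
V_2 = D_3/(r−g) = 8.42/(0.156−0.054) = 82.5490
P₀ = V_2/(1+r)^2 = 82.5490/(1+0.156)^2 = 61.7727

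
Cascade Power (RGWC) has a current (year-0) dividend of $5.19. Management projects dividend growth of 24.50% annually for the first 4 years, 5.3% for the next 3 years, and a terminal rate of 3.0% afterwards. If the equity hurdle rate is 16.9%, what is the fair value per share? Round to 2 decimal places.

Three-stage DDM. Project D₁…D_7; terminal Gordon value at t=7 with g = 0.03; discount at r = 0.169.
D_1 = 6.4616
D_2 = 8.0446
D_3 = 10.0156
D_4 = 12.4694
D_5 = 13.1303
D_6 = 13.8262
D_7 = 14.5589
TV_7 = 14.9957/(0.169−0.03) = 107.8828
P₀ = Σ Dₜ/(1+r)ᵗ + TV_7/(1+r)^7 = 76.8349

$76.83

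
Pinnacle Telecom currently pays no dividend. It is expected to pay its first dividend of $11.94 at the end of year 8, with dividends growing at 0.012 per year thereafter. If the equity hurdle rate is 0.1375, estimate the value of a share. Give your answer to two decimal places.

$38.61

Deferred-dividend DDM. At t=7 the remaining stream is a growing perpetuity with first payment D_8 = 11.94.
V_7 = D_8/(r−g) = 11.94/(0.1375−0.012) = 95.1394
P₀ = V_7/(1+r)^7 = 95.1394/(1+0.1375)^7 = 38.6101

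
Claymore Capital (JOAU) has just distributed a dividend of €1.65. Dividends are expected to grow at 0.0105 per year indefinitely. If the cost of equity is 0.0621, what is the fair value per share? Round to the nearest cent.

€32.31

Gordon growth model: P₀ = D₁/(r − g). D₁ = 1.65 × (1 + 0.0105) = 1.6673.
P₀ = 1.6673 / (0.0621 − 0.0105) = 1.6673 / 0.0516 = 32.3125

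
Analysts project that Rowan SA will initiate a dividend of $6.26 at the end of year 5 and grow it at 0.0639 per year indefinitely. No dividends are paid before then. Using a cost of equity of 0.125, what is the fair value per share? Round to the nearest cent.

Deferred-dividend DDM. At t=4 the remaining stream is a growing perpetuity with first payment D_5 = 6.26.
V_4 = D_5/(r−g) = 6.26/(0.125−0.0639) = 102.4550
P₀ = V_4/(1+r)^4 = 102.4550/(1+0.125)^4 = 63.9621

$63.96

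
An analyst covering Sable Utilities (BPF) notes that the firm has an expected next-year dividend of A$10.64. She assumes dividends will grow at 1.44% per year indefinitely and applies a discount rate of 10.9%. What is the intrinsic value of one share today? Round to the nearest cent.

Gordon growth model: P₀ = D₁/(r − g), with D₁ = 10.64 given directly.
P₀ = 10.6400 / (0.109 − 0.0144) = 10.6400 / 0.0946 = 112.4736

A$112.47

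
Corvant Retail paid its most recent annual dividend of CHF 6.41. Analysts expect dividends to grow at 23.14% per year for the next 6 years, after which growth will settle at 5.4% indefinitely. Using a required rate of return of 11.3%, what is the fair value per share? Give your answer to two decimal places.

Two-stage DDM. Project D₁…D_6 at 0.2314, terminal growth 0.054, discount at r = 0.113.
D_1 = 7.8933
D_2 = 9.7198
D_3 = 11.9689
D_4 = 14.7385
D_5 = 18.1490
D_6 = 22.3487
Terminal value at t=6: TV = D_7/(r−g) = 23.5556/(0.113−0.054) = 399.2469
P₀ = 7.8933/(1+0.113)^1 + 9.7198/(1+0.113)^2 + 11.9689/(1+0.113)^3 + 14.7385/(1+0.113)^4 + 18.1490/(1+0.113)^5 + 22.3487/(1+0.113)^6 + 399.2469/(1+0.113)^6 = 265.6313

CHF 265.63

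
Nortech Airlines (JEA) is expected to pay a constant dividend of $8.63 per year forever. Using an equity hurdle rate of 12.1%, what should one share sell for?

Zero-growth DDM (perpetuity): P₀ = D/r = 8.63 / 0.121 = 71.3223

$71.32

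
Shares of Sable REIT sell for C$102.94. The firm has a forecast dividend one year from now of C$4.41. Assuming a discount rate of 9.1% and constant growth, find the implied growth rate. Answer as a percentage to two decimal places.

From P₀ = D₁/(r − g), the implied growth is g = r − D₁/P₀.
g = 0.091 − 4.41/102.94 = 0.091 − 0.04284 = 0.04816

4.82%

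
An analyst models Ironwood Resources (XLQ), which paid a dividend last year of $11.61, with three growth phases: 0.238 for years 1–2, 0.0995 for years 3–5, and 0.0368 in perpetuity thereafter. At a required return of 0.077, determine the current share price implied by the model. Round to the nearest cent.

$497.63

Three-stage DDM. Project D₁…D_5; terminal Gordon value at t=5 with g = 0.0368; discount at r = 0.077.
D_1 = 14.3732
D_2 = 17.7940
D_3 = 19.5645
D_4 = 21.5112
D_5 = 23.6515
TV_5 = 24.5219/(0.077−0.0368) = 609.9976
P₀ = Σ Dₜ/(1+r)ᵗ + TV_5/(1+r)^5 = 497.6263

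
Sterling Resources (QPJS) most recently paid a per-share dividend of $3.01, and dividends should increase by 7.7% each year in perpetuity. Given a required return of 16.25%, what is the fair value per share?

Gordon growth model: P₀ = D₁/(r − g). D₁ = 3.01 × (1 + 0.077) = 3.2418.
P₀ = 3.2418 / (0.1625 − 0.077) = 3.2418 / 0.0855 = 37.9154

$37.92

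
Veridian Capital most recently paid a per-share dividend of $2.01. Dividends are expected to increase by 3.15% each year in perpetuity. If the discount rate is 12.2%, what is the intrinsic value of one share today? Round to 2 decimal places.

$22.91

Gordon growth model: P₀ = D₁/(r − g). D₁ = 2.01 × (1 + 0.0315) = 2.0733.
P₀ = 2.0733 / (0.122 − 0.0315) = 2.0733 / 0.0905 = 22.9096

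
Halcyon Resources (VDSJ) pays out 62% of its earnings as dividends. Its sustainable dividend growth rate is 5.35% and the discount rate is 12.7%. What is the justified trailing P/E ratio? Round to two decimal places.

Justified trailing P/E = b(1+g)/(r−g) = 0.62×(1+0.0535)/(0.127−0.0535) = 8.8867

8.89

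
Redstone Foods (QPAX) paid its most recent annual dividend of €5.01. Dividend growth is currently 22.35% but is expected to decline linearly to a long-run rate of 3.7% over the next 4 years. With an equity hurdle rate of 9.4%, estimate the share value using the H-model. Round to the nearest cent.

H-model: P₀ = D₀[(1+g_L) + H(g_S−g_L)]/(r−g_L), with H = 4/2 = 2.
P₀ = 5.01 × [(1+0.037) + 2×(0.2235−0.037)] / (0.094−0.037)
   = 5.01 × 1.4100 / 0.057 = 123.9316

€123.93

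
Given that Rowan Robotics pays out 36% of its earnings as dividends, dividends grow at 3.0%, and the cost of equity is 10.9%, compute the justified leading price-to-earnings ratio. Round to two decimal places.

Justified leading P/E = b/(r−g) = 0.36/(0.109−0.03) = 4.5570

4.56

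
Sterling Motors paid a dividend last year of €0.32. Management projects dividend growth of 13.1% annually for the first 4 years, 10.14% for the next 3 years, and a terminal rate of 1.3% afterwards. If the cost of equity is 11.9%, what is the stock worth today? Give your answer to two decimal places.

Three-stage DDM. Project D₁…D_7; terminal Gordon value at t=7 with g = 0.013; discount at r = 0.119.
D_1 = 0.3619
D_2 = 0.4093
D_3 = 0.4630
D_4 = 0.5236
D_5 = 0.5767
D_6 = 0.6352
D_7 = 0.6996
TV_7 = 0.7087/(0.119−0.013) = 6.6856
P₀ = Σ Dₜ/(1+r)ᵗ + TV_7/(1+r)^7 = 5.3285

€5.33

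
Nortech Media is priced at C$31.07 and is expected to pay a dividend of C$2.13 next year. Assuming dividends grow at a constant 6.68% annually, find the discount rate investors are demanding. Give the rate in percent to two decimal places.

Rearranging the constant-growth DDM: r = D₁/P₀ + g.
r = 2.1300 / 31.07 + 0.0668 = 0.06855 + 0.0668 = 0.13535

13.54%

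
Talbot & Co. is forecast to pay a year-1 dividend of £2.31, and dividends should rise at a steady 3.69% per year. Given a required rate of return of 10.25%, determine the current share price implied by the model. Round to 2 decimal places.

Gordon growth model: P₀ = D₁/(r − g), with D₁ = 2.31 given directly.
P₀ = 2.3100 / (0.1025 − 0.0369) = 2.3100 / 0.0656 = 35.2134

£35.21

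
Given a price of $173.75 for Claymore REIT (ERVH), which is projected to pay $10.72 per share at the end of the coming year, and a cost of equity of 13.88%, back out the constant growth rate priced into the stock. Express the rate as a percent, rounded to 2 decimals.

From P₀ = D₁/(r − g), the implied growth is g = r − D₁/P₀.
g = 0.1388 − 10.72/173.75 = 0.1388 − 0.06170 = 0.07710

7.71%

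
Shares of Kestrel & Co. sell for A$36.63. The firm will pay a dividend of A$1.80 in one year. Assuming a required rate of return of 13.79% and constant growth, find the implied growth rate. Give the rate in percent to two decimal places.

8.88%

From P₀ = D₁/(r − g), the implied growth is g = r − D₁/P₀.
g = 0.1379 − 1.80/36.63 = 0.1379 − 0.04914 = 0.08876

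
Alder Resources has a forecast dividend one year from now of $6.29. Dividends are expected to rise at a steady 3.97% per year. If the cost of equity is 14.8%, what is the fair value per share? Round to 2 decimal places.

Gordon growth model: P₀ = D₁/(r − g), with D₁ = 6.29 given directly.
P₀ = 6.2900 / (0.148 − 0.0397) = 6.2900 / 0.1083 = 58.0794

$58.08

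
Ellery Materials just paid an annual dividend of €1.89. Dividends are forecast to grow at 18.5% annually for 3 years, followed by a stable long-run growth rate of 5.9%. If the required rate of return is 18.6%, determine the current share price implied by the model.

€21.38

Two-stage DDM. Project D₁…D_3 at 0.185, terminal growth 0.059, discount at r = 0.186.
D_1 = 2.2397
D_2 = 2.6540
D_3 = 3.1450
Terminal value at t=3: TV = D_4/(r−g) = 3.3305/(0.186−0.059) = 26.2246
P₀ = 2.2397/(1+0.186)^1 + 2.6540/(1+0.186)^2 + 3.1450/(1+0.186)^3 + 26.2246/(1+0.186)^3 = 21.3805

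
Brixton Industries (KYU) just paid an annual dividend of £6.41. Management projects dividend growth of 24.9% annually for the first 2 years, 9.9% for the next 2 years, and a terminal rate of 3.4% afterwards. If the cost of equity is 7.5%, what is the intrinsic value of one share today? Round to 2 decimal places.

£262.07

Three-stage DDM. Project D₁…D_4; terminal Gordon value at t=4 with g = 0.034; discount at r = 0.075.
D_1 = 8.0061
D_2 = 9.9996
D_3 = 10.9896
D_4 = 12.0775
TV_4 = 12.4882/(0.075−0.034) = 304.5895
P₀ = Σ Dₜ/(1+r)ᵗ + TV_4/(1+r)^4 = 262.0671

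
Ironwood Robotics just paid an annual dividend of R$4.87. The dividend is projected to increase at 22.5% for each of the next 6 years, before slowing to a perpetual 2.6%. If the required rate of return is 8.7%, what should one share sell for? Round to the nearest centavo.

R$213.13

Two-stage DDM. Project D₁…D_6 at 0.225, terminal growth 0.026, discount at r = 0.087.
D_1 = 5.9658
D_2 = 7.3080
D_3 = 8.9524
D_4 = 10.9666
D_5 = 13.4341
D_6 = 16.4568
Terminal value at t=6: TV = D_7/(r−g) = 16.8847/(0.087−0.026) = 276.7980
P₀ = 5.9658/(1+0.087)^1 + 7.3080/(1+0.087)^2 + 8.9524/(1+0.087)^3 + 10.9666/(1+0.087)^4 + 13.4341/(1+0.087)^5 + 16.4568/(1+0.087)^6 + 276.7980/(1+0.087)^6 = 213.1250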